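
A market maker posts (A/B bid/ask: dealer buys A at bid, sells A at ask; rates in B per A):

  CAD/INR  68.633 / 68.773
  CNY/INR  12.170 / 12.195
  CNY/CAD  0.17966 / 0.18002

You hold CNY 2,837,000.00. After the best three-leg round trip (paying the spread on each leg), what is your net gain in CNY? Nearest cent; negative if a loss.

Net profit: CNY 31,546.60

Best loop CNY → CAD → INR → CNY:
CNY 2,837,000.00 × 0.17966 (sell CNY at bid) = CAD 509,695.42
CAD 509,695.42 × 68.633 (sell CAD at bid) = INR 34,981,925.76
INR 34,981,925.76 ÷ 12.195 (buy CNY at ask) = CNY 2,868,546.60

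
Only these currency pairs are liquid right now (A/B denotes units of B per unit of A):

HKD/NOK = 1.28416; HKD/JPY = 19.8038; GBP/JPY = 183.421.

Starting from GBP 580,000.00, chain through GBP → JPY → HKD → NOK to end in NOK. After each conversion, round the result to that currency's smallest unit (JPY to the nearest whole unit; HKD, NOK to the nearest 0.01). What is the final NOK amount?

GBP 580,000.00 × 183.421 = JPY 106,384,180
JPY 106,384,180 ÷ 19.8038 = HKD 5,371,907.41
HKD 5,371,907.41 × 1.28416 = NOK 6,898,388.62

NOK 6,898,388.62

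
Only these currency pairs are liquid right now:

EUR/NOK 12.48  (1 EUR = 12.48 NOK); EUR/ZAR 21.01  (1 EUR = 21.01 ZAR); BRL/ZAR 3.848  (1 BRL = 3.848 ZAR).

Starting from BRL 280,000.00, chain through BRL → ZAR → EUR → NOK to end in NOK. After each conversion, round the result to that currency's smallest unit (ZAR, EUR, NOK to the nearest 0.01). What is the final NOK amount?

NOK 640,002.48

BRL 280,000.00 × 3.848 = ZAR 1,077,440.00
ZAR 1,077,440.00 ÷ 21.01 = EUR 51,282.25
EUR 51,282.25 × 12.48 = NOK 640,002.48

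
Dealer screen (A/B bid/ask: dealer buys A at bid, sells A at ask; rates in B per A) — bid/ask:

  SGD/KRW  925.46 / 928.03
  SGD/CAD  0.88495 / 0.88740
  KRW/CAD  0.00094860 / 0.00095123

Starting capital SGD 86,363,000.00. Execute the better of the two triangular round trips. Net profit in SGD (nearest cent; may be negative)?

Net profit: SGD 213,275.64

Best loop SGD → CAD → KRW → SGD:
SGD 86,363,000.00 × 0.88495 (sell SGD at bid) = CAD 76,426,936.85
CAD 76,426,936.85 ÷ 0.00095123 (buy KRW at ask) = KRW 80,345,381,086
KRW 80,345,381,086 ÷ 928.03 (buy SGD at ask) = SGD 86,576,275.64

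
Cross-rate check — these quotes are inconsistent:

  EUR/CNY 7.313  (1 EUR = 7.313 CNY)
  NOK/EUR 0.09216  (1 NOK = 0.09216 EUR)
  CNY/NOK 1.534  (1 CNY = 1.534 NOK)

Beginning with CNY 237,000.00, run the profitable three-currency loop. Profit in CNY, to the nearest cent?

Profit: CNY 8,025.76

Profitable loop is CNY → NOK → EUR → CNY:
CNY 237,000.00 × 1.534 = NOK 363,558.00
NOK 363,558.00 × 0.09216 = EUR 33,505.51
EUR 33,505.51 × 7.313 = CNY 245,025.76
Profit = CNY 245,025.76 − CNY 237,000.00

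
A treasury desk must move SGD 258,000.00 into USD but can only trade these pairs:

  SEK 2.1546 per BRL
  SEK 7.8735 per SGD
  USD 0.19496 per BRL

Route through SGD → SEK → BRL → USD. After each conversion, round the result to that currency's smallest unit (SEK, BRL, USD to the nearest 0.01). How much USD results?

SGD 258,000.00 × 7.8735 = SEK 2,031,363.00
SEK 2,031,363.00 ÷ 2.1546 = BRL 942,802.84
BRL 942,802.84 × 0.19496 = USD 183,808.84

USD 183,808.84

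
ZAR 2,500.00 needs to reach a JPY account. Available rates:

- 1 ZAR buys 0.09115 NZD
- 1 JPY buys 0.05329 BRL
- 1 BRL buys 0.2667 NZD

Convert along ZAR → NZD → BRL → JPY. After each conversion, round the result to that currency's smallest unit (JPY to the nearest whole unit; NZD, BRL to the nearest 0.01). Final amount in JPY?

ZAR 2,500.00 × 0.09115 = NZD 227.88
NZD 227.88 ÷ 0.2667 = BRL 854.44
BRL 854.44 ÷ 0.05329 = JPY 16,034

JPY 16,034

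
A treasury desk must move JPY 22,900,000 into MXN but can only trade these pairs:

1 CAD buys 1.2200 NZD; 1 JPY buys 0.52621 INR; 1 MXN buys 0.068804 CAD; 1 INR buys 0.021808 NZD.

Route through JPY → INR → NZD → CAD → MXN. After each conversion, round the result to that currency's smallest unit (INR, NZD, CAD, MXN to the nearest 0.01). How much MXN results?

JPY 22,900,000 × 0.52621 = INR 12,050,209.00
INR 12,050,209.00 × 0.021808 = NZD 262,790.96
NZD 262,790.96 ÷ 1.2200 = CAD 215,402.43
CAD 215,402.43 ÷ 0.068804 = MXN 3,130,667.26

MXN 3,130,667.26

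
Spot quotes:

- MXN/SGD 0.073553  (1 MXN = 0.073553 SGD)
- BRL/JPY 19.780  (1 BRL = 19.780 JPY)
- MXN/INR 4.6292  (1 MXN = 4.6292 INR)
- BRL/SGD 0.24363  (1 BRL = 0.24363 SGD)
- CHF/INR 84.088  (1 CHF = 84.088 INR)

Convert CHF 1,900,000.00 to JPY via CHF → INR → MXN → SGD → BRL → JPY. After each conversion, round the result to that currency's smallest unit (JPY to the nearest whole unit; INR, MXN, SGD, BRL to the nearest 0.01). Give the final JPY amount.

CHF 1,900,000.00 × 84.088 = INR 159,767,200.00
INR 159,767,200.00 ÷ 4.6292 = MXN 34,512,918.00
MXN 34,512,918.00 × 0.073553 = SGD 2,538,528.66
SGD 2,538,528.66 ÷ 0.24363 = BRL 10,419,606.21
BRL 10,419,606.21 × 19.780 = JPY 206,099,811

JPY 206,099,811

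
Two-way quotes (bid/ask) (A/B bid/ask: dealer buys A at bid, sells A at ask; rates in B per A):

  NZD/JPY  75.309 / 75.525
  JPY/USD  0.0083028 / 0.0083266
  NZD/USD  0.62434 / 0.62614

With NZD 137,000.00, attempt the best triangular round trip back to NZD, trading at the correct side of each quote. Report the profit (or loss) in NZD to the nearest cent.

Best loop NZD → JPY → USD → NZD:
NZD 137,000.00 × 75.309 (sell NZD at bid) = JPY 10,317,333
JPY 10,317,333 × 0.0083028 (sell JPY at bid) = USD 85,662.75
USD 85,662.75 ÷ 0.62614 (buy NZD at ask) = NZD 136,810.86

Net result: NZD -189.14 (no profitable arbitrage after spreads)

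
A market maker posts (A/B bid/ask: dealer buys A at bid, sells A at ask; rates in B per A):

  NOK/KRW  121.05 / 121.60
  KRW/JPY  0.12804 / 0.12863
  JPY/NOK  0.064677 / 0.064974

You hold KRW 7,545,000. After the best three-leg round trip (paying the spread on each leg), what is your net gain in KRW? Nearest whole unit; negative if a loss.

Net profit: KRW 18,444

Best loop KRW → JPY → NOK → KRW:
KRW 7,545,000 × 0.12804 (sell KRW at bid) = JPY 966,062
JPY 966,062 × 0.064677 (sell JPY at bid) = NOK 62,481.98
NOK 62,481.98 × 121.05 (sell NOK at bid) = KRW 7,563,444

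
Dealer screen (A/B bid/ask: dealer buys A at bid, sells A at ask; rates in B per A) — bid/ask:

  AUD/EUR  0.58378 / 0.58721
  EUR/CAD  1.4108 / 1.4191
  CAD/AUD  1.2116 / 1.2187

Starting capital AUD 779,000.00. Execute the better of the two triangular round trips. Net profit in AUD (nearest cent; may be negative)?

Best loop AUD → EUR → CAD → AUD:
AUD 779,000.00 × 0.58378 (sell AUD at bid) = EUR 454,764.62
EUR 454,764.62 × 1.4108 (sell EUR at bid) = CAD 641,581.93
CAD 641,581.93 × 1.2116 (sell CAD at bid) = AUD 777,340.66

Net result: AUD -1,659.34 (no profitable arbitrage after spreads)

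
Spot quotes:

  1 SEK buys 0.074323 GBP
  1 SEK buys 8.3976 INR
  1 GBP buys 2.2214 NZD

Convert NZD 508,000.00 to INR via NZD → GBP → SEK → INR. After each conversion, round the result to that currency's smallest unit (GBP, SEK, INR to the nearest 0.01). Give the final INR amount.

INR 25,838,594.75

NZD 508,000.00 ÷ 2.2214 = GBP 228,684.61
GBP 228,684.61 ÷ 0.074323 = SEK 3,076,902.30
SEK 3,076,902.30 × 8.3976 = INR 25,838,594.75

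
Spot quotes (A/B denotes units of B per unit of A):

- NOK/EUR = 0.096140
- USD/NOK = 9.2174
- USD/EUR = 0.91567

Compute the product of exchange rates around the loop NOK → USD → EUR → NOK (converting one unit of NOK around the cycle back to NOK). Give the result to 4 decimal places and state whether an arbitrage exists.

Around NOK → USD → EUR → NOK: 1 ÷ 9.2174 × 0.91567 ÷ 0.096140 = 1.033300
Product > 1; profitable direction is NOK → USD → EUR → NOK.

1.0333 (arbitrage exists)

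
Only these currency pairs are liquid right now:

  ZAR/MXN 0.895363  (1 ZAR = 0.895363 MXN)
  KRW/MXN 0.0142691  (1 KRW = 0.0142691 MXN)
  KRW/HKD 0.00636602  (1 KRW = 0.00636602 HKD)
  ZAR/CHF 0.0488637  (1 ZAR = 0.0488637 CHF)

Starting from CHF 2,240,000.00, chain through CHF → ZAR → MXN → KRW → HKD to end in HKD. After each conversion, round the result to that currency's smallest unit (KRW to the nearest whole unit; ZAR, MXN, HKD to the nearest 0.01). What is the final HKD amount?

HKD 18,311,850.33

CHF 2,240,000.00 ÷ 0.0488637 = ZAR 45,841,800.76
ZAR 45,841,800.76 × 0.895363 = MXN 41,045,052.25
MXN 41,045,052.25 ÷ 0.0142691 = KRW 2,876,499,026
KRW 2,876,499,026 × 0.00636602 = HKD 18,311,850.33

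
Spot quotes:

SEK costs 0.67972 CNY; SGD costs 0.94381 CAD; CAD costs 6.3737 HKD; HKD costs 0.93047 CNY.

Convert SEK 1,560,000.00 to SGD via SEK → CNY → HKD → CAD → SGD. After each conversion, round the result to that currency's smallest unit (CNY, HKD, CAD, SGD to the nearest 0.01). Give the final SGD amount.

SGD 189,441.92

SEK 1,560,000.00 × 0.67972 = CNY 1,060,363.20
CNY 1,060,363.20 ÷ 0.93047 = HKD 1,139,599.56
HKD 1,139,599.56 ÷ 6.3737 = CAD 178,797.18
CAD 178,797.18 ÷ 0.94381 = SGD 189,441.92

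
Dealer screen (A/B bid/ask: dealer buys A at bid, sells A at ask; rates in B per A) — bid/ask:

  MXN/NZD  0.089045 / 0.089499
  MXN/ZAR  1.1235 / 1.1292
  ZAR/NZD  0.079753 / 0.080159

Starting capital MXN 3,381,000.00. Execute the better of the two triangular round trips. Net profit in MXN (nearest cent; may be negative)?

Net profit: MXN 3,909.75

Best loop MXN → ZAR → NZD → MXN:
MXN 3,381,000.00 × 1.1235 (sell MXN at bid) = ZAR 3,798,553.50
ZAR 3,798,553.50 × 0.079753 (sell ZAR at bid) = NZD 302,946.04
NZD 302,946.04 ÷ 0.089499 (buy MXN at ask) = MXN 3,384,909.75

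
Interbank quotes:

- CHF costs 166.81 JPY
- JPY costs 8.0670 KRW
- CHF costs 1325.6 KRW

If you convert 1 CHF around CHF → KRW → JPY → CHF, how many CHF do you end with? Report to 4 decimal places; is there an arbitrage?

Around CHF → KRW → JPY → CHF: 1 × 1325.6 ÷ 8.0670 ÷ 166.81 = 0.985096
Product < 1; profitable direction is CHF → JPY → KRW → CHF.

0.9851 (arbitrage exists)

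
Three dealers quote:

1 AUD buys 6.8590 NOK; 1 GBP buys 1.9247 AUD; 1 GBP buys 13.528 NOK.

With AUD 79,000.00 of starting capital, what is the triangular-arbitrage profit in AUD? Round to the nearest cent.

Profitable loop is AUD → GBP → NOK → AUD:
AUD 79,000.00 ÷ 1.9247 = GBP 41,045.36
GBP 41,045.36 × 13.528 = NOK 555,261.60
NOK 555,261.60 ÷ 6.8590 = AUD 80,953.72
Profit = AUD 80,953.72 − AUD 79,000.00

Profit: AUD 1,953.72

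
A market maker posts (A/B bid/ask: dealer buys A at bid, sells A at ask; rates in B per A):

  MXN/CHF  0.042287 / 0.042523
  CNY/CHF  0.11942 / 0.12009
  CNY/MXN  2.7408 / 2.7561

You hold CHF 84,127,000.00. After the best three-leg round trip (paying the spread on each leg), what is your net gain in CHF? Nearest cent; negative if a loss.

Best loop CHF → MXN → CNY → CHF:
CHF 84,127,000.00 ÷ 0.042523 (buy MXN at ask) = MXN 1,978,388,166.40
MXN 1,978,388,166.40 ÷ 2.7561 (buy CNY at ask) = CNY 717,821,619.83
CNY 717,821,619.83 × 0.11942 (sell CNY at bid) = CHF 85,722,257.84

Net profit: CHF 1,595,257.84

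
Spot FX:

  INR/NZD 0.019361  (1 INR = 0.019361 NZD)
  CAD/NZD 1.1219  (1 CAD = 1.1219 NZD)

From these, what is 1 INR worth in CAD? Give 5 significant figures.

INR/CAD = 0.017257

1 INR × 0.019361 = 0.019361 NZD
0.019361 NZD ÷ 1.1219 = 0.0172573 CAD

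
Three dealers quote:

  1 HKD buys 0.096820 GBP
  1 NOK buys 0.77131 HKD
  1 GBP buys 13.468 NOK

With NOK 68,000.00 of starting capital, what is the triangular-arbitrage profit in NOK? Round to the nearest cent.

Profitable loop is NOK → HKD → GBP → NOK:
NOK 68,000.00 × 0.77131 = HKD 52,449.08
HKD 52,449.08 × 0.096820 = GBP 5,078.12
GBP 5,078.12 × 13.468 = NOK 68,392.12
Profit = NOK 68,392.12 − NOK 68,000.00

Profit: NOK 392.12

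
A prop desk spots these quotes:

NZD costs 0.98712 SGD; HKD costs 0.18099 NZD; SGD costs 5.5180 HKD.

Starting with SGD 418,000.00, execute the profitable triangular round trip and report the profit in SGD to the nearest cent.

Profit: SGD 6,004.10

Profitable loop is SGD → NZD → HKD → SGD:
SGD 418,000.00 ÷ 0.98712 = NZD 423,454.09
NZD 423,454.09 ÷ 0.18099 = HKD 2,339,654.61
HKD 2,339,654.61 ÷ 5.5180 = SGD 424,004.10
Profit = SGD 424,004.10 − SGD 418,000.00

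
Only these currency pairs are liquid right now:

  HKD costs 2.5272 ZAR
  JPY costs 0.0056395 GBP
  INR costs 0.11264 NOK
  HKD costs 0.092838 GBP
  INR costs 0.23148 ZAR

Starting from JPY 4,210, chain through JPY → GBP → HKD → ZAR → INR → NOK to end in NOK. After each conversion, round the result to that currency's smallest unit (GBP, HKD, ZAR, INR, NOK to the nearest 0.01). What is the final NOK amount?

NOK 314.46

JPY 4,210 × 0.0056395 = GBP 23.74
GBP 23.74 ÷ 0.092838 = HKD 255.71
HKD 255.71 × 2.5272 = ZAR 646.23
ZAR 646.23 ÷ 0.23148 = INR 2,791.73
INR 2,791.73 × 0.11264 = NOK 314.46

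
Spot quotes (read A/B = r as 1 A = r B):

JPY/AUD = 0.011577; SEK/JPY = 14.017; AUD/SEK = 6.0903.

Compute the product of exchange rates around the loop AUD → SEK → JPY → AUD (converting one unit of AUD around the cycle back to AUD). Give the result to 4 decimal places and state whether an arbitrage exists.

Around AUD → SEK → JPY → AUD: 1 × 6.0903 × 14.017 × 0.011577 = 0.988302
Product < 1; profitable direction is AUD → JPY → SEK → AUD.

0.9883 (arbitrage exists)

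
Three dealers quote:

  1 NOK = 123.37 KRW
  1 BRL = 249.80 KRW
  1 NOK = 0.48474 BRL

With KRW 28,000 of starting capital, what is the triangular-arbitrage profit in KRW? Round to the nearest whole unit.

Profit: KRW 528

Profitable loop is KRW → BRL → NOK → KRW:
KRW 28,000 ÷ 249.80 = BRL 112.09
BRL 112.09 ÷ 0.48474 = NOK 231.24
NOK 231.24 × 123.37 = KRW 28,528
Profit = KRW 28,528 − KRW 28,000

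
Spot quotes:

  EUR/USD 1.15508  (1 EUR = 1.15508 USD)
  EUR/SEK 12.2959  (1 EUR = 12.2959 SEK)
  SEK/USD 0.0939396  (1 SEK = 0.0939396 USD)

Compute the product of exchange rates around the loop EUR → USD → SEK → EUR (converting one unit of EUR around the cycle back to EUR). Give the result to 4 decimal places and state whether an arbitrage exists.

1.0000 (no arbitrage)

Around EUR → USD → SEK → EUR: 1 × 1.15508 ÷ 0.0939396 ÷ 12.2959 = 1.000007
Product ≈ 1 (deviation 0.001%, within rounding noise).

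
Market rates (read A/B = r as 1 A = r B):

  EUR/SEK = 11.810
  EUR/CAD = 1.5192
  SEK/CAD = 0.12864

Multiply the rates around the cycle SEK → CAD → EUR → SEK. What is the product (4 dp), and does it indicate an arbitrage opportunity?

1.0000 (no arbitrage)

Around SEK → CAD → EUR → SEK: 1 × 0.12864 ÷ 1.5192 × 11.810 = 1.000025
Product ≈ 1 (deviation 0.003%, within rounding noise).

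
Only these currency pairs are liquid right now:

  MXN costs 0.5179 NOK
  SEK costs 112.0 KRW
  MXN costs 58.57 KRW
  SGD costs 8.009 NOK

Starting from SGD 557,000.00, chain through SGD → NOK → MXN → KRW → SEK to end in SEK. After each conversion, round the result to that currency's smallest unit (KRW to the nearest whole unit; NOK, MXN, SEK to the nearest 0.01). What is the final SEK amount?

SEK 4,504,481.21

SGD 557,000.00 × 8.009 = NOK 4,461,013.00
NOK 4,461,013.00 ÷ 0.5179 = MXN 8,613,657.08
MXN 8,613,657.08 × 58.57 = KRW 504,501,895
KRW 504,501,895 ÷ 112.0 = SEK 4,504,481.21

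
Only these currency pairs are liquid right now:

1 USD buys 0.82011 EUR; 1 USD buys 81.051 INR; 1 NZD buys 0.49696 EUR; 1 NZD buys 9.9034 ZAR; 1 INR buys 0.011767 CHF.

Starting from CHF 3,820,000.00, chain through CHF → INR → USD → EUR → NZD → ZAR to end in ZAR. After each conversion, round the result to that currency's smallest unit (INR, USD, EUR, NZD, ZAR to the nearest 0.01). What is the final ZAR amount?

ZAR 65,459,732.49

CHF 3,820,000.00 ÷ 0.011767 = INR 324,636,695.84
INR 324,636,695.84 ÷ 81.051 = USD 4,005,338.56
USD 4,005,338.56 × 0.82011 = EUR 3,284,818.21
EUR 3,284,818.21 ÷ 0.49696 = NZD 6,609,824.15
NZD 6,609,824.15 × 9.9034 = ZAR 65,459,732.49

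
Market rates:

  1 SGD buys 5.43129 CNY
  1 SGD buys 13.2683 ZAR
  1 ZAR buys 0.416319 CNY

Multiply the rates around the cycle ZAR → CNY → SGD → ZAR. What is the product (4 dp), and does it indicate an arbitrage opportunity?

1.0170 (arbitrage exists)

Around ZAR → CNY → SGD → ZAR: 1 × 0.416319 ÷ 5.43129 × 13.2683 = 1.017041
Product > 1; profitable direction is ZAR → CNY → SGD → ZAR.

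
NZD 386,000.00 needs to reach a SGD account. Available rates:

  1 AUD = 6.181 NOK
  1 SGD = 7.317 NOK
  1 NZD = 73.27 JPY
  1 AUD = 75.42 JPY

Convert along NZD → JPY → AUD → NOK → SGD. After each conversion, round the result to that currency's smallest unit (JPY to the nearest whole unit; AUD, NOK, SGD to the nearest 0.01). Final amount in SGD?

NZD 386,000.00 × 73.27 = JPY 28,282,220
JPY 28,282,220 ÷ 75.42 = AUD 374,996.29
AUD 374,996.29 × 6.181 = NOK 2,317,852.07
NOK 2,317,852.07 ÷ 7.317 = SGD 316,776.28

SGD 316,776.28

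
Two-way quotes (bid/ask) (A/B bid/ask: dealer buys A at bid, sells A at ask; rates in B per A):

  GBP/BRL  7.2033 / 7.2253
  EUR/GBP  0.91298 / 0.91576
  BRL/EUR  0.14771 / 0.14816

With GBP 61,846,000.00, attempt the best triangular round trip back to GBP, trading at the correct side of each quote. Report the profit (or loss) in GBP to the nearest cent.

Best loop GBP → EUR → BRL → GBP:
GBP 61,846,000.00 ÷ 0.91576 (buy EUR at ask) = EUR 67,535,162.05
EUR 67,535,162.05 ÷ 0.14816 (buy BRL at ask) = BRL 455,825,877.78
BRL 455,825,877.78 ÷ 7.2253 (buy GBP at ask) = GBP 63,087,467.34

Net profit: GBP 1,241,467.34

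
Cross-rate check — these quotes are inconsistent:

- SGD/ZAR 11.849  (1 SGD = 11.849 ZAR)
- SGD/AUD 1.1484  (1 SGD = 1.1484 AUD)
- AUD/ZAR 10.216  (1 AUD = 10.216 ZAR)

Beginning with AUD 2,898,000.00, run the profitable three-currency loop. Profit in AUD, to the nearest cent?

Profitable loop is AUD → SGD → ZAR → AUD:
AUD 2,898,000.00 ÷ 1.1484 = SGD 2,523,510.97
SGD 2,523,510.97 × 11.849 = ZAR 29,901,081.50
ZAR 29,901,081.50 ÷ 10.216 = AUD 2,926,887.38
Profit = AUD 2,926,887.38 − AUD 2,898,000.00

Profit: AUD 28,887.38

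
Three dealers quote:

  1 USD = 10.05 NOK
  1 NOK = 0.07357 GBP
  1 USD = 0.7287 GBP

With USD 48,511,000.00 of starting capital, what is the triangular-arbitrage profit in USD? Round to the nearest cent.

Profit: USD 710,888.86

Profitable loop is USD → NOK → GBP → USD:
USD 48,511,000.00 × 10.05 = NOK 487,535,550.00
NOK 487,535,550.00 × 0.07357 = GBP 35,867,990.41
GBP 35,867,990.41 ÷ 0.7287 = USD 49,221,888.86
Profit = USD 49,221,888.86 − USD 48,511,000.00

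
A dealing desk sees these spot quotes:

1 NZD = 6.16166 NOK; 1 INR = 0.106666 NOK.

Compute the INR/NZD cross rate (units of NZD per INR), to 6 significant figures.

1 INR × 0.106666 = 0.106666 NOK
0.106666 NOK ÷ 6.16166 = 0.0173112 NZD

INR/NZD = 0.0173112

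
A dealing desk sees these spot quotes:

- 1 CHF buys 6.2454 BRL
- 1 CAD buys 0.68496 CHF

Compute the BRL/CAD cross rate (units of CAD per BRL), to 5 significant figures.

1 BRL ÷ 6.2454 = 0.160118 CHF
0.160118 CHF ÷ 0.68496 = 0.233762 CAD

BRL/CAD = 0.23376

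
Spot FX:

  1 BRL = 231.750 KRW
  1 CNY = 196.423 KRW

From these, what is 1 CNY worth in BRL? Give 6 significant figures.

1 CNY × 196.423 = 196.423 KRW
196.423 KRW ÷ 231.750 = 0.847564 BRL

CNY/BRL = 0.847564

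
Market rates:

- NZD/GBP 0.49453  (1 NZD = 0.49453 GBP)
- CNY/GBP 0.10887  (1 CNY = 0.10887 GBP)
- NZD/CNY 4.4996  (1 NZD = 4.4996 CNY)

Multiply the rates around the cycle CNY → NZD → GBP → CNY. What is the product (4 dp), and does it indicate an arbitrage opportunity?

1.0095 (arbitrage exists)

Around CNY → NZD → GBP → CNY: 1 ÷ 4.4996 × 0.49453 ÷ 0.10887 = 1.009510
Product > 1; profitable direction is CNY → NZD → GBP → CNY.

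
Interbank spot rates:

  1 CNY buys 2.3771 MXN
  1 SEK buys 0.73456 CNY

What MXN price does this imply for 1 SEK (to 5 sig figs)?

1 SEK × 0.73456 = 0.73456 CNY
0.73456 CNY × 2.3771 = 1.74612 MXN

SEK/MXN = 1.7461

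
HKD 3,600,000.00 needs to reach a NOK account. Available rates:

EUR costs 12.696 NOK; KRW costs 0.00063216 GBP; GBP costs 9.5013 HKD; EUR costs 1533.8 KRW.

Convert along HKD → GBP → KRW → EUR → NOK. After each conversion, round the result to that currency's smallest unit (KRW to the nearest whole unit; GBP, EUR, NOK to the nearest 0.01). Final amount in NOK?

NOK 4,961,244.61

HKD 3,600,000.00 ÷ 9.5013 = GBP 378,895.52
GBP 378,895.52 ÷ 0.00063216 = KRW 599,366,489
KRW 599,366,489 ÷ 1533.8 = EUR 390,772.26
EUR 390,772.26 × 12.696 = NOK 4,961,244.61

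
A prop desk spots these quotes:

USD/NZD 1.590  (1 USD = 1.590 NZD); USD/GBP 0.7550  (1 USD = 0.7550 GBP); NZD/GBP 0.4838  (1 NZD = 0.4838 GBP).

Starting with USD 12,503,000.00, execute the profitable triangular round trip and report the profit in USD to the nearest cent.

Profitable loop is USD → NZD → GBP → USD:
USD 12,503,000.00 × 1.590 = NZD 19,879,770.00
NZD 19,879,770.00 × 0.4838 = GBP 9,617,832.73
GBP 9,617,832.73 ÷ 0.7550 = USD 12,738,851.29
Profit = USD 12,738,851.29 − USD 12,503,000.00

Profit: USD 235,851.29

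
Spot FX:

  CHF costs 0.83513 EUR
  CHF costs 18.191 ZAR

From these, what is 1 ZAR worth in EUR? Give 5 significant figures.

ZAR/EUR = 0.045909

1 ZAR ÷ 18.191 = 0.0549722 CHF
0.0549722 CHF × 0.83513 = 0.045909 EUR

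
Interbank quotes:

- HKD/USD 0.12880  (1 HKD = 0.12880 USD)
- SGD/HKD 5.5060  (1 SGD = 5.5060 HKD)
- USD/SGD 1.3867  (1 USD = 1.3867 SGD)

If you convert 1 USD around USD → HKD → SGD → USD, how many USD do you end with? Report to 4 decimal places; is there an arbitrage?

Around USD → HKD → SGD → USD: 1 ÷ 0.12880 ÷ 5.5060 ÷ 1.3867 = 1.016870
Product > 1; profitable direction is USD → HKD → SGD → USD.

1.0169 (arbitrage exists)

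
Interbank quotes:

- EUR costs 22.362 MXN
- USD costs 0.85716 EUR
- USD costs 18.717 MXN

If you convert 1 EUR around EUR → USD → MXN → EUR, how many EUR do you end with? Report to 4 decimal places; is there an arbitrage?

0.9765 (arbitrage exists)

Around EUR → USD → MXN → EUR: 1 ÷ 0.85716 × 18.717 ÷ 22.362 = 0.976481
Product < 1; profitable direction is EUR → MXN → USD → EUR.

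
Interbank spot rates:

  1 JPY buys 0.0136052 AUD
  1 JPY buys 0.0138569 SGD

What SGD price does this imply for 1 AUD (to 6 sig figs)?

AUD/SGD = 1.01850

1 AUD ÷ 0.0136052 = 73.5013 JPY
73.5013 JPY × 0.0138569 = 1.0185 SGD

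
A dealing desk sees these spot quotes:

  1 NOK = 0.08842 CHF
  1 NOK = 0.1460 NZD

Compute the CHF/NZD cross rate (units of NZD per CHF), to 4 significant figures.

1 CHF ÷ 0.08842 = 11.3097 NOK
11.3097 NOK × 0.1460 = 1.65121 NZD

CHF/NZD = 1.651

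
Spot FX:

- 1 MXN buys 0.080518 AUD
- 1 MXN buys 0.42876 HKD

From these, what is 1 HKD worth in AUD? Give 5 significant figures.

1 HKD ÷ 0.42876 = 2.33231 MXN
2.33231 MXN × 0.080518 = 0.187793 AUD

HKD/AUD = 0.18779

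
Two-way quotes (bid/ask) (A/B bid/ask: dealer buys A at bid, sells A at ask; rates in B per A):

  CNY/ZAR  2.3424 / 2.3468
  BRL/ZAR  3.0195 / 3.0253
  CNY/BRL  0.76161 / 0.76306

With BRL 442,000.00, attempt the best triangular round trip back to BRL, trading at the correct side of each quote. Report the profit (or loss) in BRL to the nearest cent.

Net profit: BRL 6,493.54

Best loop BRL → CNY → ZAR → BRL:
BRL 442,000.00 ÷ 0.76306 (buy CNY at ask) = CNY 579,246.72
CNY 579,246.72 × 2.3424 (sell CNY at bid) = ZAR 1,356,827.51
ZAR 1,356,827.51 ÷ 3.0253 (buy BRL at ask) = BRL 448,493.54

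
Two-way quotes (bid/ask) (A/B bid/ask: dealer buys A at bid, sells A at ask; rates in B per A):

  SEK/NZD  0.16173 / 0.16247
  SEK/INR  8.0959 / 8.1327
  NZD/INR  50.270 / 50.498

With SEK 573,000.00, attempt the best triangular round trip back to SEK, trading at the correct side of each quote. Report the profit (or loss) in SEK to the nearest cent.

Best loop SEK → NZD → INR → SEK:
SEK 573,000.00 × 0.16173 (sell SEK at bid) = NZD 92,671.29
NZD 92,671.29 × 50.270 (sell NZD at bid) = INR 4,658,585.75
INR 4,658,585.75 ÷ 8.1327 (buy SEK at ask) = SEK 572,821.54

Net result: SEK -178.46 (no profitable arbitrage after spreads)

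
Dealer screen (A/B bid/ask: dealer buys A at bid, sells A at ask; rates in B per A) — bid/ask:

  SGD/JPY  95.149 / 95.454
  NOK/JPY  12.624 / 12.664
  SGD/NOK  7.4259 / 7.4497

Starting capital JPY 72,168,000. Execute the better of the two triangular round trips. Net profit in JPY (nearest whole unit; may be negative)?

Best loop JPY → NOK → SGD → JPY:
JPY 72,168,000 ÷ 12.664 (buy NOK at ask) = NOK 5,698,673.40
NOK 5,698,673.40 ÷ 7.4497 (buy SGD at ask) = SGD 764,953.41
SGD 764,953.41 × 95.149 (sell SGD at bid) = JPY 72,784,552

Net profit: JPY 616,552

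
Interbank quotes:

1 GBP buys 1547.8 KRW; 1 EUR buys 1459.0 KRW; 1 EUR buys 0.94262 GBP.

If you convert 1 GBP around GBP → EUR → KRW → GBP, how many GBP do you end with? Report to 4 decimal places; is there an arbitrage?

1.0000 (no arbitrage)

Around GBP → EUR → KRW → GBP: 1 ÷ 0.94262 × 1459.0 ÷ 1547.8 = 1.000009
Product ≈ 1 (deviation 0.001%, within rounding noise).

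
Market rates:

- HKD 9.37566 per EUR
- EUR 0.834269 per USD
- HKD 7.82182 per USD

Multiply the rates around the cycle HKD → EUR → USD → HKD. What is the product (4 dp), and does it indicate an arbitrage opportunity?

1.0000 (no arbitrage)

Around HKD → EUR → USD → HKD: 1 ÷ 9.37566 ÷ 0.834269 × 7.82182 = 1.000000
Product ≈ 1 (deviation 0.000%, within rounding noise).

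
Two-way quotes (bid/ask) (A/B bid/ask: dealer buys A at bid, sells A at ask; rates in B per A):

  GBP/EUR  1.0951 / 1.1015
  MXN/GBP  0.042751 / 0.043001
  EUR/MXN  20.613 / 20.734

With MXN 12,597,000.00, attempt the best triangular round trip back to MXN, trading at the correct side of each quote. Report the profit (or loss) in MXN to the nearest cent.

Best loop MXN → EUR → GBP → MXN:
MXN 12,597,000.00 ÷ 20.734 (buy EUR at ask) = EUR 607,552.81
EUR 607,552.81 ÷ 1.1015 (buy GBP at ask) = GBP 551,568.60
GBP 551,568.60 ÷ 0.043001 (buy MXN at ask) = MXN 12,826,878.42

Net profit: MXN 229,878.42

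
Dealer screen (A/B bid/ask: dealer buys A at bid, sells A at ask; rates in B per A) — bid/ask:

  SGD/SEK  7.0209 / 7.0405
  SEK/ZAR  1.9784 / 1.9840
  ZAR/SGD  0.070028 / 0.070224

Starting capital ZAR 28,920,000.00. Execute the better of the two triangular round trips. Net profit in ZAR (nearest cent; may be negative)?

Best loop ZAR → SEK → SGD → ZAR:
ZAR 28,920,000.00 ÷ 1.9840 (buy SEK at ask) = SEK 14,576,612.90
SEK 14,576,612.90 ÷ 7.0405 (buy SGD at ask) = SGD 2,070,394.56
SGD 2,070,394.56 ÷ 0.070224 (buy ZAR at ask) = ZAR 29,482,720.44

Net profit: ZAR 562,720.44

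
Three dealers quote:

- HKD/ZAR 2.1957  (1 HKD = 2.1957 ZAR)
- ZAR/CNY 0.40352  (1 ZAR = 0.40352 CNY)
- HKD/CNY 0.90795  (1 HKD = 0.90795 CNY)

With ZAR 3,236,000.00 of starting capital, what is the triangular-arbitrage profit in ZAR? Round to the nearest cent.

Profit: ZAR 80,136.35

Profitable loop is ZAR → HKD → CNY → ZAR:
ZAR 3,236,000.00 ÷ 2.1957 = HKD 1,473,789.68
HKD 1,473,789.68 × 0.90795 = CNY 1,338,127.34
CNY 1,338,127.34 ÷ 0.40352 = ZAR 3,316,136.35
Profit = ZAR 3,316,136.35 − ZAR 3,236,000.00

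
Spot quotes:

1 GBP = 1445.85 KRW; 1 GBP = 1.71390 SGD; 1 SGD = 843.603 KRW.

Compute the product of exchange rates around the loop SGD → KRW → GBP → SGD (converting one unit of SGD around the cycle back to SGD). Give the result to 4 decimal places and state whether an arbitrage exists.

Around SGD → KRW → GBP → SGD: 1 × 843.603 ÷ 1445.85 × 1.71390 = 1.000001
Product ≈ 1 (deviation 0.000%, within rounding noise).

1.0000 (no arbitrage)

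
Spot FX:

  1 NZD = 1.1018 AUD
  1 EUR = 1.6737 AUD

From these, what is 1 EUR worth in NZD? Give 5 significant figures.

EUR/NZD = 1.5191

1 EUR × 1.6737 = 1.6737 AUD
1.6737 AUD ÷ 1.1018 = 1.51906 NZD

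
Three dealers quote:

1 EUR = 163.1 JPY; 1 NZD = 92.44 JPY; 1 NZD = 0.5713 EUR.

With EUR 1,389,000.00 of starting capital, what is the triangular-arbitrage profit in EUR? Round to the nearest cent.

Profit: EUR 11,104.64

Profitable loop is EUR → JPY → NZD → EUR:
EUR 1,389,000.00 × 163.1 = JPY 226,545,900
JPY 226,545,900 ÷ 92.44 = NZD 2,450,734.53
NZD 2,450,734.53 × 0.5713 = EUR 1,400,104.64
Profit = EUR 1,400,104.64 − EUR 1,389,000.00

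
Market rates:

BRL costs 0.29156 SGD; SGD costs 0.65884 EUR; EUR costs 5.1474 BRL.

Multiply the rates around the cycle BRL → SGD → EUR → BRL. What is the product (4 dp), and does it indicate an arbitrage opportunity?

0.9888 (arbitrage exists)

Around BRL → SGD → EUR → BRL: 1 × 0.29156 × 0.65884 × 5.1474 = 0.988771
Product < 1; profitable direction is BRL → EUR → SGD → BRL.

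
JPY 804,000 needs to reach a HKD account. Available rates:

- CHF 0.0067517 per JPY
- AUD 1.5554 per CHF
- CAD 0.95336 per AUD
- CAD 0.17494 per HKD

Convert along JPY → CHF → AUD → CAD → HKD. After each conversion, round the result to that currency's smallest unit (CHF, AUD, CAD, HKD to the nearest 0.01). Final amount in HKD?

HKD 46,012.86

JPY 804,000 × 0.0067517 = CHF 5,428.37
CHF 5,428.37 × 1.5554 = AUD 8,443.29
AUD 8,443.29 × 0.95336 = CAD 8,049.49
CAD 8,049.49 ÷ 0.17494 = HKD 46,012.86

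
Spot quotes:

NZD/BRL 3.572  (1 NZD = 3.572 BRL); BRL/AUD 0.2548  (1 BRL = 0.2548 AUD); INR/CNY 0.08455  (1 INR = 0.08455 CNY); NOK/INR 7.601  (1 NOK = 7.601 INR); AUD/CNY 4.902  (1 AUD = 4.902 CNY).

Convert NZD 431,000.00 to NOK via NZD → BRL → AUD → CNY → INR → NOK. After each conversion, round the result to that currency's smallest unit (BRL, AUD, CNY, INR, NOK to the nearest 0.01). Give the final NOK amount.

NZD 431,000.00 × 3.572 = BRL 1,539,532.00
BRL 1,539,532.00 × 0.2548 = AUD 392,272.75
AUD 392,272.75 × 4.902 = CNY 1,922,921.02
CNY 1,922,921.02 ÷ 0.08455 = INR 22,743,004.38
INR 22,743,004.38 ÷ 7.601 = NOK 2,992,106.88

NOK 2,992,106.88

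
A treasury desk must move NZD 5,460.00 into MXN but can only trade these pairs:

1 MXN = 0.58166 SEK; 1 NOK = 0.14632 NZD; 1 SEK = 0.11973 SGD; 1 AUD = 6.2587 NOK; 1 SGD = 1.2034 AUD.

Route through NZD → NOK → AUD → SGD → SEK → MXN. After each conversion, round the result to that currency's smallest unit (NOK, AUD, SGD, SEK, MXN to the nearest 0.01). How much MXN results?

MXN 71,141.54

NZD 5,460.00 ÷ 0.14632 = NOK 37,315.47
NOK 37,315.47 ÷ 6.2587 = AUD 5,962.18
AUD 5,962.18 ÷ 1.2034 = SGD 4,954.45
SGD 4,954.45 ÷ 0.11973 = SEK 41,380.19
SEK 41,380.19 ÷ 0.58166 = MXN 71,141.54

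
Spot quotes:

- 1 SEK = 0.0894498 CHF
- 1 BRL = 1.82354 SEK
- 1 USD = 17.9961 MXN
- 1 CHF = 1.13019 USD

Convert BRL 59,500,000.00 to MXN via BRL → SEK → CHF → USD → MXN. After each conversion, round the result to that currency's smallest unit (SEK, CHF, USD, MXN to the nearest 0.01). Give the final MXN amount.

MXN 197,397,428.85

BRL 59,500,000.00 × 1.82354 = SEK 108,500,630.00
SEK 108,500,630.00 × 0.0894498 = CHF 9,705,359.65
CHF 9,705,359.65 × 1.13019 = USD 10,968,900.42
USD 10,968,900.42 × 17.9961 = MXN 197,397,428.85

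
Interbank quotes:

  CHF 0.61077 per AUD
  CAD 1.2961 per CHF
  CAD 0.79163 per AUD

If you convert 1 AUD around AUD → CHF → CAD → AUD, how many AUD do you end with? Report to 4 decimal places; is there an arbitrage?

1.0000 (no arbitrage)

Around AUD → CHF → CAD → AUD: 1 × 0.61077 × 1.2961 ÷ 0.79163 = 0.999986
Product ≈ 1 (deviation 0.001%, within rounding noise).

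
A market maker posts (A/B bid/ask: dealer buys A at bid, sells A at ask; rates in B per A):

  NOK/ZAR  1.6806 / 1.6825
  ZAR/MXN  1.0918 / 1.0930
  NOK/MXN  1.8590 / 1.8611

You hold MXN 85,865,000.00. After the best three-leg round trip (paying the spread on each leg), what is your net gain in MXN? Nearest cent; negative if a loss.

Best loop MXN → ZAR → NOK → MXN:
MXN 85,865,000.00 ÷ 1.0930 (buy ZAR at ask) = ZAR 78,559,011.89
ZAR 78,559,011.89 ÷ 1.6825 (buy NOK at ask) = NOK 46,691,834.71
NOK 46,691,834.71 × 1.8590 (sell NOK at bid) = MXN 86,800,120.72

Net profit: MXN 935,120.72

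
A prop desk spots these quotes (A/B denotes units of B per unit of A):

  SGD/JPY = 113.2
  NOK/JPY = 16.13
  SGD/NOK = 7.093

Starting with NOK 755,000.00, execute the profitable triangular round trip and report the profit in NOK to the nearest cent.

Profit: NOK 8,070.83

Profitable loop is NOK → JPY → SGD → NOK:
NOK 755,000.00 × 16.13 = JPY 12,178,150
JPY 12,178,150 ÷ 113.2 = SGD 107,580.83
SGD 107,580.83 × 7.093 = NOK 763,070.83
Profit = NOK 763,070.83 − NOK 755,000.00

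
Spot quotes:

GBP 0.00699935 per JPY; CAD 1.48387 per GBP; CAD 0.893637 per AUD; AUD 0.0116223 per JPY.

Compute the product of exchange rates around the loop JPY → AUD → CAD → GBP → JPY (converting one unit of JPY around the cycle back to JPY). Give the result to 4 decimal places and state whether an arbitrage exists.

Around JPY → AUD → CAD → GBP → JPY: 1 × 0.0116223 × 0.893637 ÷ 1.48387 ÷ 0.00699935 = 0.999999
Product ≈ 1 (deviation 0.000%, within rounding noise).

1.0000 (no arbitrage)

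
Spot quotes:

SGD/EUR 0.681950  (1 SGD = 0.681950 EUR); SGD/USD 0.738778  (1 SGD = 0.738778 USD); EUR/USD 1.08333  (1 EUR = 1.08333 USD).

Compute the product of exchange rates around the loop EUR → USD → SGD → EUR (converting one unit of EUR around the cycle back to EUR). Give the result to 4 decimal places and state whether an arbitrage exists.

1.0000 (no arbitrage)

Around EUR → USD → SGD → EUR: 1 × 1.08333 ÷ 0.738778 × 0.681950 = 0.999999
Product ≈ 1 (deviation 0.000%, within rounding noise).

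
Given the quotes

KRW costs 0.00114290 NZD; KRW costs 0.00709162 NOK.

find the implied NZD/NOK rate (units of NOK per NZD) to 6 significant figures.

NZD/NOK = 6.20493

1 NZD ÷ 0.00114290 = 874.967 KRW
874.967 KRW × 0.00709162 = 6.20493 NOK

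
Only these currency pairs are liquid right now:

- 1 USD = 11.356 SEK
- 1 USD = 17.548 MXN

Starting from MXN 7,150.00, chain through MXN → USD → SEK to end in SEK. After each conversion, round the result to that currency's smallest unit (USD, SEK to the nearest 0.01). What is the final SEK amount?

SEK 4,627.00

MXN 7,150.00 ÷ 17.548 = USD 407.45
USD 407.45 × 11.356 = SEK 4,627.00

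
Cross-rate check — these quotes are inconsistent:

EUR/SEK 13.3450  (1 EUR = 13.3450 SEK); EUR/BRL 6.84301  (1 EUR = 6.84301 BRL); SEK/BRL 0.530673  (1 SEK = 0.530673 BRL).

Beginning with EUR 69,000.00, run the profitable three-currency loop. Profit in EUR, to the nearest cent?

Profit: EUR 2,408.10

Profitable loop is EUR → SEK → BRL → EUR:
EUR 69,000.00 × 13.3450 = SEK 920,805.00
SEK 920,805.00 × 0.530673 = BRL 488,646.35
BRL 488,646.35 ÷ 6.84301 = EUR 71,408.10
Profit = EUR 71,408.10 − EUR 69,000.00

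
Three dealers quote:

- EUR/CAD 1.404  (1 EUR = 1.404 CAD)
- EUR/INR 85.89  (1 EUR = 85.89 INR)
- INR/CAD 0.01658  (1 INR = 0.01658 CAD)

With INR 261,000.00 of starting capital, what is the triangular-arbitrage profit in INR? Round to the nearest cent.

Profitable loop is INR → CAD → EUR → INR:
INR 261,000.00 × 0.01658 = CAD 4,327.38
CAD 4,327.38 ÷ 1.404 = EUR 3,082.18
EUR 3,082.18 × 85.89 = INR 264,728.40
Profit = INR 264,728.40 − INR 261,000.00

Profit: INR 3,728.40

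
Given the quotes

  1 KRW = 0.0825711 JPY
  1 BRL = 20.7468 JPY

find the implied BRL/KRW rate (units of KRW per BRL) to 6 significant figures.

BRL/KRW = 251.260

1 BRL × 20.7468 = 20.7468 JPY
20.7468 JPY ÷ 0.0825711 = 251.26 KRW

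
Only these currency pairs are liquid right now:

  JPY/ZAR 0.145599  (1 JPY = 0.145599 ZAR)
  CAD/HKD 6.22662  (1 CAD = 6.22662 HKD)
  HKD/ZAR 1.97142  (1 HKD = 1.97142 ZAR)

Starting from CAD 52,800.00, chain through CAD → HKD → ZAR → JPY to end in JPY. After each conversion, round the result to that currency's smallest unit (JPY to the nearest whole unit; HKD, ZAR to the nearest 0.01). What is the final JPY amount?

CAD 52,800.00 × 6.22662 = HKD 328,765.54
HKD 328,765.54 × 1.97142 = ZAR 648,134.96
ZAR 648,134.96 ÷ 0.145599 = JPY 4,451,507

JPY 4,451,507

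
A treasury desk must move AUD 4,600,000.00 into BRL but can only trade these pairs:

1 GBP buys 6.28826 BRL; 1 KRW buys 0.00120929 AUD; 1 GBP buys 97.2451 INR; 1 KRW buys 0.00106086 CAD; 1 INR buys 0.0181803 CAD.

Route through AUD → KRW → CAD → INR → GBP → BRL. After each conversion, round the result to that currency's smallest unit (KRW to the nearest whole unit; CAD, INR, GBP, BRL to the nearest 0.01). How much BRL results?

BRL 14,353,147.95

AUD 4,600,000.00 ÷ 0.00120929 = KRW 3,803,884,924
KRW 3,803,884,924 × 0.00106086 = CAD 4,035,389.36
CAD 4,035,389.36 ÷ 0.0181803 = INR 221,964,948.87
INR 221,964,948.87 ÷ 97.2451 = GBP 2,282,530.93
GBP 2,282,530.93 × 6.28826 = BRL 14,353,147.95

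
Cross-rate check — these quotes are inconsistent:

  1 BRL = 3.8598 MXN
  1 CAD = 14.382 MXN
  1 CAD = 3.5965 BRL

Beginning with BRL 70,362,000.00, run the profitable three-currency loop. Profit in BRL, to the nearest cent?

Profitable loop is BRL → CAD → MXN → BRL:
BRL 70,362,000.00 ÷ 3.5965 = CAD 19,564,020.58
CAD 19,564,020.58 × 14.382 = MXN 281,369,743.92
MXN 281,369,743.92 ÷ 3.8598 = BRL 72,897,493.11
Profit = BRL 72,897,493.11 − BRL 70,362,000.00

Profit: BRL 2,535,493.11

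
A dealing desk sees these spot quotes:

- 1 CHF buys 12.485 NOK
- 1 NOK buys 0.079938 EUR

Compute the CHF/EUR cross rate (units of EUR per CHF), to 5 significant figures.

1 CHF × 12.485 = 12.485 NOK
12.485 NOK × 0.079938 = 0.998026 EUR

CHF/EUR = 0.99803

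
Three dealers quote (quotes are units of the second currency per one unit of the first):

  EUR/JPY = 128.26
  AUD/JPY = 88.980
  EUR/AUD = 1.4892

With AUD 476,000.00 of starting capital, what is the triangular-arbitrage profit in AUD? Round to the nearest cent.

Profit: AUD 15,769.00

Profitable loop is AUD → JPY → EUR → AUD:
AUD 476,000.00 × 88.980 = JPY 42,354,480
JPY 42,354,480 ÷ 128.26 = EUR 330,223.61
EUR 330,223.61 × 1.4892 = AUD 491,769.00
Profit = AUD 491,769.00 − AUD 476,000.00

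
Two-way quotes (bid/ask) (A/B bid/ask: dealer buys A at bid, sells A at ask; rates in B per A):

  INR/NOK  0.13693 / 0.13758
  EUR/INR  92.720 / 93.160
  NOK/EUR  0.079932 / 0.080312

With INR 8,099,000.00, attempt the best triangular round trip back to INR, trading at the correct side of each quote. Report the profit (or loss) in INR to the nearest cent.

Net profit: INR 120,097.07

Best loop INR → NOK → EUR → INR:
INR 8,099,000.00 × 0.13693 (sell INR at bid) = NOK 1,108,996.07
NOK 1,108,996.07 × 0.079932 (sell NOK at bid) = EUR 88,644.27
EUR 88,644.27 × 92.720 (sell EUR at bid) = INR 8,219,097.07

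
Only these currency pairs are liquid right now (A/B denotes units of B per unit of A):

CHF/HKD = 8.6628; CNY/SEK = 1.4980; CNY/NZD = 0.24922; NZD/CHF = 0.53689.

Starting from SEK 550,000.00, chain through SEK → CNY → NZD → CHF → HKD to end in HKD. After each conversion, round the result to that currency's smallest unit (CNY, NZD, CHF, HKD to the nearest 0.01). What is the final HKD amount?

HKD 425,576.25

SEK 550,000.00 ÷ 1.4980 = CNY 367,156.21
CNY 367,156.21 × 0.24922 = NZD 91,502.67
NZD 91,502.67 × 0.53689 = CHF 49,126.87
CHF 49,126.87 × 8.6628 = HKD 425,576.25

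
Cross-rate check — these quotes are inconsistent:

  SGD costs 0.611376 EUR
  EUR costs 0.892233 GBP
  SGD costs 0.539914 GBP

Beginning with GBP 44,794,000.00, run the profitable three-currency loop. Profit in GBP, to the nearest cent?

Profit: GBP 462,600.14

Profitable loop is GBP → SGD → EUR → GBP:
GBP 44,794,000.00 ÷ 0.539914 = SGD 82,965,064.81
SGD 82,965,064.81 × 0.611376 = EUR 50,722,849.46
EUR 50,722,849.46 × 0.892233 = GBP 45,256,600.14
Profit = GBP 45,256,600.14 − GBP 44,794,000.00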